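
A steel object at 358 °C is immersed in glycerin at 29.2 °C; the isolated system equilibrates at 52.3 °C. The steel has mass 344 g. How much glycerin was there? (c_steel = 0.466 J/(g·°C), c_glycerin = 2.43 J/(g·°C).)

m ≈ 873 g

|Q_steel| = |Q_glycerin|:
344×0.466×(358 − 52.3) = m×2.43×(52.3 − 29.2)
56.13 m = 49005  ⇒  m ≈ 873 g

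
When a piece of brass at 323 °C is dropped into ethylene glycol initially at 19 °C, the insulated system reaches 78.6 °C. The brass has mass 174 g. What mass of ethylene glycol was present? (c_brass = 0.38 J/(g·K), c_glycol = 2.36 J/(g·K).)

Heat lost by the brass = heat gained by the glycol:
174·0.38·(323 − 78.6) = m·2.36·(78.6 − 19)
140.66 m = 16160  ⇒  m ≈ 114.9 g

m ≈ 115 g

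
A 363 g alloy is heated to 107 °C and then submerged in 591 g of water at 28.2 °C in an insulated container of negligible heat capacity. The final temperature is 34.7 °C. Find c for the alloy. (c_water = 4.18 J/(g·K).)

Conservation of energy gives ΣQ = 0:
363×c×(34.7 − 107) + 591×4.18×(34.7 − 28.2) = 0
-26245 c = -16057
c = -16057/-26245 ≈ 0.6118 J/(g·K)

c ≈ 0.612 J/(g·K)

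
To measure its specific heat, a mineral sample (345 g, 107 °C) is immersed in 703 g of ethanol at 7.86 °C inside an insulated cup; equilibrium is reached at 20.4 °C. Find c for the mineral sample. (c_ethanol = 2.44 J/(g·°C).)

Heat gained plus heat lost sum to zero:
345×c×(20.4 − 107) + 703×2.44×(20.4 − 7.86) = 0
-29877 c = -21510
c = -21510/-29877 ≈ 0.72 J/(g·°C)

c ≈ 0.72 J/(g·°C)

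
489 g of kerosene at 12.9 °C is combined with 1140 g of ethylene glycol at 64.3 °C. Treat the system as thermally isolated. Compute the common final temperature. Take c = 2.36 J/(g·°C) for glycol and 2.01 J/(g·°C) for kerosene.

T_f ≈ 50.5 °C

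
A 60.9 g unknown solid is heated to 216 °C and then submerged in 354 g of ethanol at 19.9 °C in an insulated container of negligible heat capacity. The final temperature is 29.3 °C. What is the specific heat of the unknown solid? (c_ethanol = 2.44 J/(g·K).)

c ≈ 0.714 J/(g·K)

Heat lost by the unknown solid = heat gained by the ethanol:
60.9×c×(216 − 29.3) = 354×2.44×(29.3 − 19.9)
11370 c = 8119.3  ⇒  c ≈ 0.7141 J/(g·K)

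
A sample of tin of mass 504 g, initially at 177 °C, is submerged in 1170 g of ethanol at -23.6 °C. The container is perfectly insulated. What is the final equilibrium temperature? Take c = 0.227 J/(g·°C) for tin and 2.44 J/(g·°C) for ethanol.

T_f ≈ -15.9 °C

T_f = Σ m_i c_i T_i / Σ m_i c_i:
T_f = (114.41*177 + 2854.8*(-23.6)) / (114.41 + 2854.8)
    = -47123 / 2969.2 ≈ -15.87 °C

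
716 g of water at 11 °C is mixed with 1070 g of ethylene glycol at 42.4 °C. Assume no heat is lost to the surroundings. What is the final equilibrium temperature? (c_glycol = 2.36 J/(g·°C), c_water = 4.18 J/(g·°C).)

T_f ≈ 25.4 °C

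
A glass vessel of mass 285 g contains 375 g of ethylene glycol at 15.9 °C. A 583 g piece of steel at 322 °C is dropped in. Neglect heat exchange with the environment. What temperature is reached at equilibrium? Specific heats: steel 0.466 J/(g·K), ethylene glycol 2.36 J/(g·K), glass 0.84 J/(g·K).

T_f ≈ 75.5 °C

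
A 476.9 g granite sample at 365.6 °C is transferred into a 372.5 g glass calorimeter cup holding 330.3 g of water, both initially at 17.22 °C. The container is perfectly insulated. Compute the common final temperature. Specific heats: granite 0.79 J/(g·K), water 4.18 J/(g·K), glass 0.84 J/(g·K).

Let T be the final temperature. ΣQ_i = 0:
476.9·0.79·(T − 365.6) + 330.3·4.18·(T − 17.22) + 372.5·0.84·(T − 17.22) = 0
376.75(T − 365.6) + 1380.7(T − 17.22) + 312.9(T − 17.22) = 0
2070.3 T = 166903
T = 166903/2070.3 ≈ 80.62 °C

T_f ≈ 80.6 °C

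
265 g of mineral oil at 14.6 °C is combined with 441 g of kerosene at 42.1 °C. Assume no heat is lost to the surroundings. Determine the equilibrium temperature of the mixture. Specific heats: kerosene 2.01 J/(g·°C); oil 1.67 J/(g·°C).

Let T be the final temperature. ΣQ_i = 0:
441×2.01×(T − 42.1) + 265×1.67×(T − 14.6) = 0
1329 T = 43779
T = 43779 / 1329 = 32.9 °C

T_f ≈ 32.9 °C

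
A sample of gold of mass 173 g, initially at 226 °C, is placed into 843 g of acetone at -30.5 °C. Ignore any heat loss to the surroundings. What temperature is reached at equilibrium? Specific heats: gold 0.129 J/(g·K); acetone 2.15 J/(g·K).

T_f ≈ -27.4 °C

Conservation of energy gives ΣQ = 0:
173·0.129·(T − 226) + 843·2.15·(T − (-30.5)) = 0
1834.8 T = -50236
T ≈ -27.38 °C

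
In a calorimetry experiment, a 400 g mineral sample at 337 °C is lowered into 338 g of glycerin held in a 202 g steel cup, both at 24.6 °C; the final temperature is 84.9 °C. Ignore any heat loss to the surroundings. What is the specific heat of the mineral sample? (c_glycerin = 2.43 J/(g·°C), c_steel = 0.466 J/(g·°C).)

c ≈ 0.547 J/(g·°C)

Net heat exchanged in the isolated system is zero:
400·c·(84.9 − 337) + 338·2.43·(84.9 − 24.6) + 202·0.466·(84.9 − 24.6) = 0
-100840 c = -55203
c = -55203/-100840 ≈ 0.5474 J/(g·°C)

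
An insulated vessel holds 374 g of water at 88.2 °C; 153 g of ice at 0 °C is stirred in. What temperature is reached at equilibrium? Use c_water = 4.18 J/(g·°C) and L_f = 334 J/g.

T_f ≈ 39.4 °C

Heat gained plus heat lost sum to zero:
fusion: m_ice L_f = 153·334 = 51102
  warm the meltwater: 639.54 T
  water cools: 374·4.18·(T − 88.2) = 1563.3(T − 88.2)
2202.9 T = 137885 − 51102 = 86783
T ≈ 39.40 °C. Since T > 0 °C, the all-ice-melts assumption holds.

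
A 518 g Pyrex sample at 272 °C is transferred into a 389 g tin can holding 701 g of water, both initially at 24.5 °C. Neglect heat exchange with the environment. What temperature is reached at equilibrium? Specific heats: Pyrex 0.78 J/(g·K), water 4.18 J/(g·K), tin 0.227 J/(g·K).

Net heat exchanged in the isolated system is zero:
518*0.78*(T − 272) + 701*4.18*(T − 24.5) + 389*0.227*(T − 24.5) = 0
404.04(T − 272) + 2930.2(T − 24.5) + 88.3(T − 24.5) = 0
(404.04 + 2930.2 + 88.3) T = 404.04*272 + 2930.2*24.5 + 88.3*24.5
T ≈ 53.72 °C

T_f ≈ 53.7 °C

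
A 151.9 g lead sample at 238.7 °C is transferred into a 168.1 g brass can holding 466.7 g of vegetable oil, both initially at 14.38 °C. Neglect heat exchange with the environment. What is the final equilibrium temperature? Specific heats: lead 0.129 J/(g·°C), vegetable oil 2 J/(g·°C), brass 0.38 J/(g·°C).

T_f ≈ 18.7 °C

Taking heat into each body as positive, Σ m c ΔT = 0:
151.9*0.129*(T − 238.7) + 466.7*2*(T − 14.38) + 168.1*0.38*(T − 14.38) = 0
19.6(T − 238.7) + 933.4(T − 14.38) + 63.88(T − 14.38) = 0
1016.9 T = 19018
T = 19018 / 1016.9 = 18.7 °C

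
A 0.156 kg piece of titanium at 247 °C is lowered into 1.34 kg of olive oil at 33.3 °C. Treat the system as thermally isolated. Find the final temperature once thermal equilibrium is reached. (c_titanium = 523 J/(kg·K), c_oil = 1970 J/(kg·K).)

T_f ≈ 39.7 °C

Taking heat into each body as positive, Σ m c ΔT = 0:
0.156*523*(T − 247) + 1.34*1970*(T − 33.3) = 0
2721.4 T = 108058
T = 108058 / 2721.4 = 39.7 °C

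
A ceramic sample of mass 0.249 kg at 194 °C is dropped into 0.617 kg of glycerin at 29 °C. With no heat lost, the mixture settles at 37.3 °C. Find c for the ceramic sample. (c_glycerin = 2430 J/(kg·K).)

Heat lost by the ceramic sample = heat gained by the glycerin:
0.249·c·(194 − 37.3) = 0.617·2430·(37.3 − 29)
39.02 c = 12444  ⇒  c ≈ 318.9 J/(kg·K)

c ≈ 319 J/(kg·K)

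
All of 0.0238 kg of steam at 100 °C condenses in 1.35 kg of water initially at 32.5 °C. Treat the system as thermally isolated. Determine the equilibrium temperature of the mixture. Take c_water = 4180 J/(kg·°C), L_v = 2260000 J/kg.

T_f ≈ 43.0 °C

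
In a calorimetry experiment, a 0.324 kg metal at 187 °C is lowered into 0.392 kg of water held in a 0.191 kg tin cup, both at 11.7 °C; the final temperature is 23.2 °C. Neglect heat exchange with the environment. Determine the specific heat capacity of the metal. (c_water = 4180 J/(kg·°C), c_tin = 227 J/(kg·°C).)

Conservation of energy gives ΣQ = 0:
0.324×c×(23.2 − 187) + 0.392×4180×(23.2 − 11.7) + 0.191×227×(23.2 − 11.7) = 0
-53.07 c = -19342
c = -19342/-53.07 ≈ 364.5 J/(kg·°C)

c ≈ 364 J/(kg·°C)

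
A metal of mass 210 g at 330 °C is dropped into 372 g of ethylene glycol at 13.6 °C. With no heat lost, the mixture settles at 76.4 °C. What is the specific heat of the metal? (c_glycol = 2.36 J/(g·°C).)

c ≈ 1.04 J/(g·°C)

Heat lost by the metal = heat gained by the glycol:
210×c×(330 − 76.4) = 372×2.36×(76.4 − 13.6)
53256 c = 55133  ⇒  c ≈ 1.035 J/(g·°C)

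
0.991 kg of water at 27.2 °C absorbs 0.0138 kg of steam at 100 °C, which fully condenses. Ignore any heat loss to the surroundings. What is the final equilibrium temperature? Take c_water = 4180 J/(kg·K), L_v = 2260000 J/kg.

T_f ≈ 35.6 °C

Sum of m c ΔT and latent-heat terms is zero:
latent heat released on condensation: 0.0138×2260000 = 31188
  condensate cools 100→T: 0.0138×4180×(T − 100) = 57.68(T − 100)
  water warms: 0.991×4180×(T − 27.2) = 4142.4(T − 27.2)
4200.1 T = 31188 + 5768.4 + 112673 = 149629
T ≈ 35.63 °C — below 100 °C, confirming all the steam condensed.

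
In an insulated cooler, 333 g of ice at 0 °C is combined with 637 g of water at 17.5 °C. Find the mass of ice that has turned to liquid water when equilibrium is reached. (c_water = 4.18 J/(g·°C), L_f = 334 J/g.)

m_melted ≈ 140 g

Heat available from the water dropping to 0 °C: 637×4.18×17.5 = 46597 J.
Fully melting the ice requires m_ice L_f = 333×334 = 111222 J.
That's not enough to melt it all — equilibrium is at 0 °C with ice remaining.
m_melted×334 = 46597  ⇒  m_melted ≈ 139.5 g.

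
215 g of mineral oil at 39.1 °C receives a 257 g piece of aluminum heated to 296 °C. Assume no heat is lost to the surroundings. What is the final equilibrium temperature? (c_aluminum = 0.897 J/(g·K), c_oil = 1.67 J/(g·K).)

T_f = Σ m_i c_i T_i / Σ m_i c_i:
T_f = (230.53·296 + 359.05·39.1) / (230.53 + 359.05)
    = 82275 / 589.58 ≈ 139.55 °C

T_f ≈ 139.5 °C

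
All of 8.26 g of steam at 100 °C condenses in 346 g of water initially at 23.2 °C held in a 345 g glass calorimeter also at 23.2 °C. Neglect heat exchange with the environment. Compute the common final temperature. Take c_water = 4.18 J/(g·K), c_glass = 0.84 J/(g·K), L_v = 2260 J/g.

T_f ≈ 35.2 °C

Energy conservation, ΣQ = 0:
latent heat released on condensation: 8.26·2260 = 18668
  condensed water 100 °C→T: 34.53(T − 100)
  water warms: 346·4.18·(T − 23.2) = 1446.3(T − 23.2)
  glass cup: 345·0.84·(T − 23.2) = 289.8(T − 23.2)
1770.6 T = 18668 + 3452.7 + 40277 = 62397
T ≈ 35.24 °C (< 100 °C, so full condensation is consistent).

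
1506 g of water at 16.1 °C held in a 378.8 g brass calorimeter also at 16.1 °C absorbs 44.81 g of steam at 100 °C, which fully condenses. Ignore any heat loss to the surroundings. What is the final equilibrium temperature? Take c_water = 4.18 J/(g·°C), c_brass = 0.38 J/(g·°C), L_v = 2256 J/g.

T_f ≈ 33.7 °C

Energy balance with sensible and latent terms:
condense steam: −44.81·2256 = −101091; condensate cools 100→T: 44.81·4.18·(T − 100) = 187.31(T − 100); original water: 6295.1(T − 16.1); brass cup: 378.8·0.38·(T − 16.1) = 143.94(T − 16.1)
6626.3 T = 101091 + 18731 + 103668 = 223490
T ≈ 33.73 °C — below 100 °C, confirming all the steam condensed.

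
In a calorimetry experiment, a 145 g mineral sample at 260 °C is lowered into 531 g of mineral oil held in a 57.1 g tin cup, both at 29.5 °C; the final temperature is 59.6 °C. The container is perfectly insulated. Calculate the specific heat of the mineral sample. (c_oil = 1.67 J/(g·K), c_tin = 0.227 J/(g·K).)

Let T be the final temperature. ΣQ_i = 0:
145×c×(59.6 − 260) + 531×1.67×(59.6 − 29.5) + 57.1×0.227×(59.6 − 29.5) = 0
-29058 c = -27082
c = -27082/-29058 ≈ 0.932 J/(g·K)

c ≈ 0.932 J/(g·K)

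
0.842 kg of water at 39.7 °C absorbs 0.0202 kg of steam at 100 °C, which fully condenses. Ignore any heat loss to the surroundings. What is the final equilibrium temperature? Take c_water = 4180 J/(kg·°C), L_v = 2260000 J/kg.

Heat gained plus heat lost sum to zero:
steam→water at 100 °C releases m L_v = 0.0202·2260000 = 45652
  condensate cools 100→T: 0.0202·4180·(T − 100) = 84.44(T − 100)
  original water: 3519.6(T − 39.7)
3604 T = 45652 + 8443.6 + 139727 = 193822
T ≈ 53.78 °C, under the boiling point, so the assumption holds.

T_f ≈ 53.8 °C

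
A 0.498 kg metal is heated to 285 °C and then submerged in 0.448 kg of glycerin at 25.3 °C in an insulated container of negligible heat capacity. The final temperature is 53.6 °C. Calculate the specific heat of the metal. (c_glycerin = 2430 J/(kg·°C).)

c ≈ 267 J/(kg·°C)

Heat lost by the metal = heat gained by the glycerin:
0.498·c·(285 − 53.6) = 0.448·2430·(53.6 − 25.3)
115.24 c = 30809  ⇒  c ≈ 267.3 J/(kg·°C)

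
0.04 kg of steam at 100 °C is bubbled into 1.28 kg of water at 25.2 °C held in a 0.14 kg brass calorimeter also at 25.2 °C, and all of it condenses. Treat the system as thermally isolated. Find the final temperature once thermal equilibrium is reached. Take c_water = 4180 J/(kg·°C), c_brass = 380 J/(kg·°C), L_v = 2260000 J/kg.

T_f ≈ 43.7 °C

Setting the total heat transfer to zero:
latent heat released on condensation: 0.04×2260000 = 90400; condensed water 100 °C→T: 167.2(T − 100); original water: 5350.4(T − 25.2); brass cup: 0.14×380×(T − 25.2) = 53.2(T − 25.2)
5570.8 T = 90400 + 16720 + 136171 = 243291
T ≈ 43.67 °C — below 100 °C, confirming all the steam condensed.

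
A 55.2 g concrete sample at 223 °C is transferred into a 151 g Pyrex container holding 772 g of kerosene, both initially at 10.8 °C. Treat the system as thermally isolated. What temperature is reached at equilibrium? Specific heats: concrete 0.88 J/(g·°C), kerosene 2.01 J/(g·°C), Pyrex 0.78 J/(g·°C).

T_f ≈ 16.8 °C

Net heat exchanged in the isolated system is zero:
55.2·0.88·(T − 223) + 772·2.01·(T − 10.8) + 151·0.78·(T − 10.8) = 0
(48.58 + 1551.7 + 117.78) T = 48.58·223 + 1551.7·10.8 + 117.78·10.8
T = 28863 / 1718.1 = 16.8 °C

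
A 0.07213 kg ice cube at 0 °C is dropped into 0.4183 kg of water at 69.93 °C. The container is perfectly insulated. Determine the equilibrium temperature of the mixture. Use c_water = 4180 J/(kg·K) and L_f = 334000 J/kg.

T_f ≈ 47.9 °C

Heat gained plus heat lost sum to zero:
melt ice: 0.07213×334000 = 24091
  warm the meltwater: 301.5 T
  water cools: 0.4183×4180×(T − 69.93) = 1748.5(T − 69.93)
2050 T = 122272 − 24091 = 98181
T ≈ 47.89 °C. Since T > 0 °C, the all-ice-melts assumption holds.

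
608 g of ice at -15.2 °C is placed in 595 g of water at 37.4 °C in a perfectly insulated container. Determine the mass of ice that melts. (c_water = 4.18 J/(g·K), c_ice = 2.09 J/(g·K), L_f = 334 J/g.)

m_melted ≈ 221 g

Cooling the water to 0 °C releases 595×4.18×37.4 = 93018 J.
Of that, 608×2.09×15.2 = 19315 J goes to bring the ice to 0 °C, leaving 73703 J.
To melt every bit of ice: 608×334 = 203072 J.
73703 J < 203072 J, so only part of the ice melts and the system sits at 0 °C.
m_melt = 73703 / L_f = 220.7 g.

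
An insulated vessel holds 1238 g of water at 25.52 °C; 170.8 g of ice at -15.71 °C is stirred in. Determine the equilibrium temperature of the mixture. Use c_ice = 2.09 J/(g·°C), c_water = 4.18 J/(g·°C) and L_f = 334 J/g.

T_f ≈ 11.8 °C

Energy balance with sensible and latent terms:
warm ice to 0 °C: 170.8×2.09×(0 − (-15.71)) = 5608
  melt ice: 170.8×334 = 57047
  warm the meltwater: 713.94 T
  water cools: 1238×4.18×(T − 25.52) = 5174.8(T − 25.52)
5888.8 T = 132062 − 62655 = 69407
T ≈ 11.79 °C. Since T > 0 °C, the all-ice-melts assumption holds.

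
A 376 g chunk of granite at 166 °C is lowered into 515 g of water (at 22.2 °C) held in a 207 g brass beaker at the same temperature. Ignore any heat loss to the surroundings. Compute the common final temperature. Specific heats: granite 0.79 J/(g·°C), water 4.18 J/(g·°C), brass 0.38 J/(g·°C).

T_f ≈ 39.1 °C

Taking heat into each body as positive, Σ m c ΔT = 0:
376*0.79*(T − 166) + 515*4.18*(T − 22.2) + 207*0.38*(T − 22.2) = 0
297.04(T − 166) + 2152.7(T − 22.2) + 78.66(T − 22.2) = 0
(297.04 + 2152.7 + 78.66) T = 297.04*166 + 2152.7*22.2 + 78.66*22.2
T = 98845/2528.4 ≈ 39.09 °C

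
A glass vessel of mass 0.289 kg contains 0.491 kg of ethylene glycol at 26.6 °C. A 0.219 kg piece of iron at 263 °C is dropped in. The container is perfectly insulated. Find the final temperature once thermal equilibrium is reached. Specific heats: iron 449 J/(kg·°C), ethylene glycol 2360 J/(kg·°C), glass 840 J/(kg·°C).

T_f ≈ 42.1 °C

Heat gained plus heat lost sum to zero:
0.219×449×(T − 263) + 0.491×2360×(T − 26.6) + 0.289×840×(T − 26.6) = 0
98.33(T − 263) + 1158.8(T − 26.6) + 242.76(T − 26.6) = 0
1499.9 T = 63141
T = 63141/1499.9 ≈ 42.10 °C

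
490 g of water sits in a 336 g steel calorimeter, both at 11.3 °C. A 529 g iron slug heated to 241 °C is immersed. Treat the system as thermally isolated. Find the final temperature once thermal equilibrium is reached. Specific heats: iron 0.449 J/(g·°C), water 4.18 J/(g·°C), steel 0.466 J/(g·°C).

Net heat exchanged in the isolated system is zero:
529×0.449×(T − 241) + 490×4.18×(T − 11.3) + 336×0.466×(T − 11.3) = 0
237.52(T − 241) + 2048.2(T − 11.3) + 156.58(T − 11.3) = 0
2442.3 T = 82157
T = 82157 / 2442.3 = 33.6 °C

T_f ≈ 33.6 °C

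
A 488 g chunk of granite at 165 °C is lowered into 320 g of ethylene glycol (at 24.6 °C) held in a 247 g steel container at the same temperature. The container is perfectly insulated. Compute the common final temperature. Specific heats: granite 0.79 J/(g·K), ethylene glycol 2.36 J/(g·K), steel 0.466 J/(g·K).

Setting the total heat transfer to zero:
488·0.79·(T − 165) + 320·2.36·(T − 24.6) + 247·0.466·(T − 24.6) = 0
1255.8 T = 85020
T = 85020 / 1255.8 = 67.7 °C

T_f ≈ 67.7 °C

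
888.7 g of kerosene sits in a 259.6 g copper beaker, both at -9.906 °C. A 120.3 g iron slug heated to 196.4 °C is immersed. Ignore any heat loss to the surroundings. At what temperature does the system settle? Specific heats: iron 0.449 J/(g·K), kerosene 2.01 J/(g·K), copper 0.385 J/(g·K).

T_f ≈ -4.2 °C

Net heat exchanged in the isolated system is zero:
120.3*0.449*(T − 196.4) + 888.7*2.01*(T − (-9.906)) + 259.6*0.385*(T − (-9.906)) = 0
54.01(T − 196.4) + 1786.3(T − (-9.906)) + 99.95(T − (-9.906)) = 0
1940.2 T = -8076.5
T ≈ -4.16 °C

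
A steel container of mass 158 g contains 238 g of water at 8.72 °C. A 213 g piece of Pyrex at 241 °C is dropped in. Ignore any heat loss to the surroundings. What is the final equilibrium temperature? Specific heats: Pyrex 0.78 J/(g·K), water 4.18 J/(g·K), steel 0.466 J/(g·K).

Net heat exchanged in the isolated system is zero:
213*0.78*(T − 241) + 238*4.18*(T − 8.72) + 158*0.466*(T − 8.72) = 0
(166.14 + 994.84 + 73.63) T = 166.14*241 + 994.84*8.72 + 73.63*8.72
T = 49357 / 1234.6 = 40 °C

T_f ≈ 40.0 °C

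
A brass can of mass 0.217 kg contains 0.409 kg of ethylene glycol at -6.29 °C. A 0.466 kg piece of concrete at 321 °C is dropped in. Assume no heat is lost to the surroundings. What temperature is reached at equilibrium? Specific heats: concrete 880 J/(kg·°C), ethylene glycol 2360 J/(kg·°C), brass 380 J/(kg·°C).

T_f ≈ 85.8 °C

Net heat exchanged in the isolated system is zero:
0.466·880·(T − 321) + 0.409·2360·(T − (-6.29)) + 0.217·380·(T − (-6.29)) = 0
410.08(T − 321) + 965.24(T − (-6.29)) + 82.46(T − (-6.29)) = 0
1457.8 T = 125046
T = 125046/1457.8 ≈ 85.78 °C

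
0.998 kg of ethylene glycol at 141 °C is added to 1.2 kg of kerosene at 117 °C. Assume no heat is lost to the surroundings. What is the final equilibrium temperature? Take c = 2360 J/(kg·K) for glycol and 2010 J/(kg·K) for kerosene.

T_f ≈ 128.9 °C

With ΣQ=0 the equilibrium temperature is the m·c-weighted mean:
T_f = (2355.3*141 + 2412*117) / (2355.3 + 2412)
    = 614298 / 4767.3 ≈ 128.86 °C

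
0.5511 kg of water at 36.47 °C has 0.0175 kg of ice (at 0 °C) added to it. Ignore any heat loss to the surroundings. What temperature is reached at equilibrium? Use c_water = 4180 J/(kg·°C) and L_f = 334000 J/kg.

T_f ≈ 32.9 °C

Energy conservation, ΣQ = 0:
melt ice: 0.0175×334000 = 5845; meltwater 0→T: 0.0175×4180×T = 73.15 T; water cools: 0.5511×4180×(T − 36.47) = 2303.6(T − 36.47)
2376.7 T = 84012 − 5845 = 78167
T ≈ 32.89 °C (positive, so assuming full melt was valid).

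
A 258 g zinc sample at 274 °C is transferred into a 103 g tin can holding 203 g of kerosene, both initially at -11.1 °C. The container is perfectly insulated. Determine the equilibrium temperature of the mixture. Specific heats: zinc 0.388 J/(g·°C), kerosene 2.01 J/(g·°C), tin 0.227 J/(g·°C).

With ΣQ=0 the equilibrium temperature is the m·c-weighted mean:
T_f = (100.1·274 + 408.03·(-11.1) + 23.38·(-11.1)) / (100.1 + 408.03 + 23.38)
    = 22640 / 531.51 ≈ 42.59 °C

T_f ≈ 42.6 °C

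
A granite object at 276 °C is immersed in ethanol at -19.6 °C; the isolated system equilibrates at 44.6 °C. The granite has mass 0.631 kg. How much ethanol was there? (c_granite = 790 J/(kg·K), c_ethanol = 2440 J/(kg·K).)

Energy conservation, ΣQ = 0:
0.631·790·(44.6 − 276) + m·2440·(44.6 − (-19.6)) = 0
156648 m = 115351
m = 115351/156648 ≈ 0.7364 kg

m ≈ 0.736 kg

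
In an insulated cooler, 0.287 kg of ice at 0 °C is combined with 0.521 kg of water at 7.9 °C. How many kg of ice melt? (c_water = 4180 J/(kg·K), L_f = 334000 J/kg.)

m_melted ≈ 0.0515 kg

Cooling the water to 0 °C releases 0.521·4180·7.9 = 17204 J.
To melt every bit of ice: 0.287·334000 = 95858 J.
Since 17204 < 95858 J, not all the ice melts; equilibrium is at 0 °C.
m_melt = 17204 / L_f = 0.05151 kg.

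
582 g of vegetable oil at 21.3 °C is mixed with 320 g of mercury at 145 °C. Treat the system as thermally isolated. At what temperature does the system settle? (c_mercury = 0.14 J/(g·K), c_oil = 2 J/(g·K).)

T_f ≈ 25.9 °C

Set heat shed by the hot body equal to heat absorbed by the cold body:
320×0.14×(145 − T) = 582×2×(T − 21.3)
44.8(145 − T) = 1164(T − 21.3)
1208.8 T = 31289  ⇒  T ≈ 25.88 °C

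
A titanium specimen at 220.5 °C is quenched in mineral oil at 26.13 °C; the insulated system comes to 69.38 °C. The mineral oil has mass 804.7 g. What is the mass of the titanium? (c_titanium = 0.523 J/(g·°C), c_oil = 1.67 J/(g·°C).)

m ≈ 735 g

|Q_titanium| = |Q_oil|:
m·0.523·(220.5 − 69.38) = 804.7·1.67·(69.38 − 26.13)
79.04 m = 58121  ⇒  m ≈ 735.4 g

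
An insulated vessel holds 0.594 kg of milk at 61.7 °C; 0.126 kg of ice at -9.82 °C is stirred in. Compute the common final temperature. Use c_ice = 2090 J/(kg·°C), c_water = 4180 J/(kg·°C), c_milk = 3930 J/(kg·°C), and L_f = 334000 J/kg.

T_f ≈ 34.7 °C

Let T be the final temperature. ΣQ_i = 0:
warm ice to 0 °C: 0.126·2090·(0 − (-9.82)) = 2586
  fusion: m_ice L_f = 0.126·334000 = 42084
  meltwater 0→T: 0.126·4180·T = 526.68 T
  milk: 2334.4(T − 61.7)
2861.1 T = 144034 − 44670 = 99364
T ≈ 34.73 °C (positive, so assuming full melt was valid).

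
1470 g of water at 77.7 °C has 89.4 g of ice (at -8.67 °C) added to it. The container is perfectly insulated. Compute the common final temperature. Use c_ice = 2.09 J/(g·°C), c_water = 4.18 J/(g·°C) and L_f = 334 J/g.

Sum of m c ΔT and latent-heat terms is zero:
ice -8.67→0 °C: 89.4×2.09×8.67 = 1620
  latent heat to melt: 89.4×334 = 29860
  meltwater 0→T: 89.4×4.18×T = 373.69 T
  water cools: 1470×4.18×(T − 77.7) = 6144.6(T − 77.7)
6518.3 T = 477435 − 31480 = 445956
T ≈ 68.42 °C — above 0 °C, consistent with complete melting.

T_f ≈ 68.4 °C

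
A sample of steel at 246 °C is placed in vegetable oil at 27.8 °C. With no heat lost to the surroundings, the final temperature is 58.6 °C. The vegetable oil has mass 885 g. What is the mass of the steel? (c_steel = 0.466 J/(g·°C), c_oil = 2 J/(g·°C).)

Conservation of energy gives ΣQ = 0:
m·0.466·(58.6 − 246) + 885·2·(58.6 − 27.8) = 0
-87.33 m = -54516
m = -54516/-87.33 ≈ 624.3 g

m ≈ 624 g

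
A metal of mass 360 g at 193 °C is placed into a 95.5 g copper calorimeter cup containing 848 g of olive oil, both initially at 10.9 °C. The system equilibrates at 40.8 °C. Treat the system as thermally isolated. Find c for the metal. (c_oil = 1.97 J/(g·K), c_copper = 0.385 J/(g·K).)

c ≈ 0.932 J/(g·K)

Setting the total heat transfer to zero:
360·c·(40.8 − 193) + 848·1.97·(40.8 − 10.9) + 95.5·0.385·(40.8 − 10.9) = 0
-54792 c = -51049
c = -51049/-54792 ≈ 0.9317 J/(g·K)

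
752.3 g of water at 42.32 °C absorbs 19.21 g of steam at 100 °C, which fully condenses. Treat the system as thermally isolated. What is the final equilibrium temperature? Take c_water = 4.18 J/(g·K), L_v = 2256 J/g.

T_f ≈ 57.2 °C

Net heat exchanged in the isolated system is zero:
condense steam: −19.21×2256 = −43338
  condensate cools 100→T: 19.21×4.18×(T − 100) = 80.3(T − 100)
  original water: 3144.6(T − 42.32)
3224.9 T = 43338 + 8029.8 + 133080 = 184448
T ≈ 57.19 °C, under the boiling point, so the assumption holds.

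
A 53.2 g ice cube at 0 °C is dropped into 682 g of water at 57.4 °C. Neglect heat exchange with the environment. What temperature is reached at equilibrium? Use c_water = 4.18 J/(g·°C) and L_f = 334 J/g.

T_f ≈ 47.5 °C

Energy conservation, ΣQ = 0:
fusion: m_ice L_f = 53.2·334 = 17769; warm the meltwater: 222.38 T; water: 2850.8(T − 57.4)
3073.1 T = 163634 − 17769 = 145865
T ≈ 47.46 °C (positive, so assuming full melt was valid).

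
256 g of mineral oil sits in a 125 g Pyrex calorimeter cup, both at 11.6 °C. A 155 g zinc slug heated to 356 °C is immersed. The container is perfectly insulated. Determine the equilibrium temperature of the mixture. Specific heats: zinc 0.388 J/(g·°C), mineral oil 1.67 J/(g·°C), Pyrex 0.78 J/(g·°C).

T_f ≈ 47.0 °C

Taking heat into each body as positive, Σ m c ΔT = 0:
155×0.388×(T − 356) + 256×1.67×(T − 11.6) + 125×0.78×(T − 11.6) = 0
60.14(T − 356) + 427.52(T − 11.6) + 97.5(T − 11.6) = 0
585.16 T = 27500
T = 27500 / 585.16 = 47 °C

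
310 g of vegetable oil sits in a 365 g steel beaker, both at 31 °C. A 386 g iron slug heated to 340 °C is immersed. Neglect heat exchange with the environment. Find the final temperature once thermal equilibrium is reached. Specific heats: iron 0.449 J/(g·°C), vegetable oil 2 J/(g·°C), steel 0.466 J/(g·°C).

Conservation of energy gives ΣQ = 0:
386×0.449×(T − 340) + 310×2×(T − 31) + 365×0.466×(T − 31) = 0
173.31(T − 340) + 620(T − 31) + 170.09(T − 31) = 0
963.4 T = 83420
T = 83420 / 963.4 = 86.6 °C

T_f ≈ 86.6 °C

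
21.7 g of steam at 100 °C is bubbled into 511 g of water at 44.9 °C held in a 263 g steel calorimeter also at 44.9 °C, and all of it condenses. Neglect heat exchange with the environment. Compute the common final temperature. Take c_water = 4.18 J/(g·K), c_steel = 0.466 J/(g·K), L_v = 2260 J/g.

Conservation of energy gives ΣQ = 0:
latent heat released on condensation: 21.7·2260 = 49042
  condensate cools 100→T: 21.7·4.18·(T − 100) = 90.71(T − 100)
  original water: 2136(T − 44.9)
  steel cup: 263·0.466·(T − 44.9) = 122.56(T − 44.9)
2349.2 T = 49042 + 9070.6 + 101408 = 159521
T ≈ 67.90 °C (< 100 °C, so full condensation is consistent).

T_f ≈ 67.9 °C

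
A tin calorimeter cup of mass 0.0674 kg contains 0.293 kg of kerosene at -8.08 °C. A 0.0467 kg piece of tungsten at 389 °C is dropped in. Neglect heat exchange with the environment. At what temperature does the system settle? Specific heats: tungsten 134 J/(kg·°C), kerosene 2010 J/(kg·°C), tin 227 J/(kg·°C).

Net heat exchanged in the isolated system is zero:
0.0467×134×(T − 389) + 0.293×2010×(T − (-8.08)) + 0.0674×227×(T − (-8.08)) = 0
6.258(T − 389) + 588.93(T − (-8.08)) + 15.3(T − (-8.08)) = 0
(6.258 + 588.93 + 15.3) T = 6.258×389 + 588.93×(-8.08) + 15.3×(-8.08)
T ≈ -4.01 °C

T_f ≈ -4.0 °C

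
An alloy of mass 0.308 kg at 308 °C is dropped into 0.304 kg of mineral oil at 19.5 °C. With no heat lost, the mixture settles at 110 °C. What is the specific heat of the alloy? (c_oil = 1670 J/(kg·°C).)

c ≈ 753 J/(kg·°C)

m_s c (T_s − T_f) = m_oil c_oil (T_f − T_0):
0.308×c×(308 − 110) = 0.304×1670×(110 − 19.5)
60.98 c = 45945  ⇒  c ≈ 753.4 J/(kg·°C)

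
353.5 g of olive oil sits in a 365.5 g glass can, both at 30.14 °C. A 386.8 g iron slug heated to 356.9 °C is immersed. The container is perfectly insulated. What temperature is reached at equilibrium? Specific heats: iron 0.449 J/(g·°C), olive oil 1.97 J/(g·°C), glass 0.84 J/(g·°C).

Taking heat into each body as positive, Σ m c ΔT = 0:
386.8×0.449×(T − 356.9) + 353.5×1.97×(T − 30.14) + 365.5×0.84×(T − 30.14) = 0
(173.67 + 696.39 + 307.02) T = 173.67×356.9 + 696.39×30.14 + 307.02×30.14
T ≈ 78.35 °C

T_f ≈ 78.4 °C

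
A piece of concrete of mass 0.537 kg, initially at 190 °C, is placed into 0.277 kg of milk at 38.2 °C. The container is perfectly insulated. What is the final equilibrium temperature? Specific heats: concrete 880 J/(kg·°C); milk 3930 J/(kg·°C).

T_f ≈ 84.1 °C

Taking heat into each body as positive, Σ m c ΔT = 0:
0.537*880*(T − 190) + 0.277*3930*(T − 38.2) = 0
472.56(T − 190) + 1088.6(T − 38.2) = 0
(472.56 + 1088.6) T = 472.56*190 + 1088.6*38.2
T = 131371 / 1561.2 = 84.1 °C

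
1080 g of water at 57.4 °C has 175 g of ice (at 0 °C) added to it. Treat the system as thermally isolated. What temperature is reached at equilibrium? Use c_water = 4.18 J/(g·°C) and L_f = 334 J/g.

T_f ≈ 38.3 °C

Heat gained plus heat lost sum to zero:
latent heat to melt: 175·334 = 58450; meltwater 0→T: 175·4.18·T = 731.5 T; water: 4514.4(T − 57.4)
5245.9 T = 259127 − 58450 = 200677
T ≈ 38.25 °C — above 0 °C, consistent with complete melting.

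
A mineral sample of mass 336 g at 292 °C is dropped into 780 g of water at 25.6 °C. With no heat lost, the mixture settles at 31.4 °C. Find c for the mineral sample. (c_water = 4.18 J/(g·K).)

Heat gained plus heat lost sum to zero:
336·c·(31.4 − 292) + 780·4.18·(31.4 − 25.6) = 0
-87562 c = -18910
c = -18910/-87562 ≈ 0.216 J/(g·K)

c ≈ 0.216 J/(g·K)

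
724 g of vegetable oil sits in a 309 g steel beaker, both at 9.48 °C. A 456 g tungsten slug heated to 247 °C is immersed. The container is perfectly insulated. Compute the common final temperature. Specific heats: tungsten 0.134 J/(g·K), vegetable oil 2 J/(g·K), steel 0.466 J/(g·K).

T_f = Σ m_i c_i T_i / Σ m_i c_i:
T_f = (61.1*247 + 1448*9.48 + 143.99*9.48) / (61.1 + 1448 + 143.99)
    = 30185 / 1653.1 ≈ 18.26 °C

T_f ≈ 18.3 °C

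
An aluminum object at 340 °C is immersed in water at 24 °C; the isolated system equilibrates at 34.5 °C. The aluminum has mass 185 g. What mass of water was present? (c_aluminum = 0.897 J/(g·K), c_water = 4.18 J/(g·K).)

Heat lost by the aluminum = heat gained by the water:
185×0.897×(340 − 34.5) = m×4.18×(34.5 − 24)
43.89 m = 50696  ⇒  m ≈ 1155 g

m ≈ 1160 g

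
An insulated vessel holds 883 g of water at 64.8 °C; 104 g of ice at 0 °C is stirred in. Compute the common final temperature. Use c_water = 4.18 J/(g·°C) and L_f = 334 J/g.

Sum of m c ΔT and latent-heat terms is zero:
melt ice: 104×334 = 34736; meltwater 0→T: 104×4.18×T = 434.72 T; water: 3690.9(T − 64.8)
4125.7 T = 239173 − 34736 = 204437
T ≈ 49.55 °C — above 0 °C, consistent with complete melting.

T_f ≈ 49.6 °C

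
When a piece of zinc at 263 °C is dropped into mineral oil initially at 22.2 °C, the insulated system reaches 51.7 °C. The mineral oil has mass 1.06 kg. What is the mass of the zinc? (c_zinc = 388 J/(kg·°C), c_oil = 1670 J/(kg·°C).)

m ≈ 0.637 kg

Heat lost by the zinc = heat gained by the oil:
m×388×(263 − 51.7) = 1.06×1670×(51.7 − 22.2)
81984 m = 52221  ⇒  m ≈ 0.637 kg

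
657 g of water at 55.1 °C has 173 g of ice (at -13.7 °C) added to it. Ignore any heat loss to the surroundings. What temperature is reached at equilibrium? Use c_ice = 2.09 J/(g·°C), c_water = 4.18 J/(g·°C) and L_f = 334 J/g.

T_f ≈ 25.5 °C

Heat gained plus heat lost sum to zero:
ice -13.7→0 °C: 173×2.09×13.7 = 4953.5
  fusion: m_ice L_f = 173×334 = 57782
  warm the meltwater: 723.14 T
  water cools: 657×4.18×(T − 55.1) = 2746.3(T − 55.1)
3469.4 T = 151319 − 62736 = 88583
T ≈ 25.53 °C (positive, so assuming full melt was valid).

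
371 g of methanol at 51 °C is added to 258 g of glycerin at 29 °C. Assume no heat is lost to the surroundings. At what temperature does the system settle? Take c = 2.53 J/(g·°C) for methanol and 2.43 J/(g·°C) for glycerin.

Heat gained plus heat lost sum to zero:
371·2.53·(T − 51) + 258·2.43·(T − 29) = 0
(938.63 + 626.94) T = 938.63·51 + 626.94·29
T = 66051 / 1565.6 = 42.2 °C

T_f ≈ 42.2 °C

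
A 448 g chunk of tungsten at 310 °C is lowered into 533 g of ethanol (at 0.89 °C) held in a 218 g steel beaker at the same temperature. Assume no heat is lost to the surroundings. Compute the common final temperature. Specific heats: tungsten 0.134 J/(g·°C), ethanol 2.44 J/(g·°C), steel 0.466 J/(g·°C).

T_f = Σ m_i c_i T_i / Σ m_i c_i:
T_f = (60.03×310 + 1300.5×0.89 + 101.59×0.89) / (60.03 + 1300.5 + 101.59)
    = 19858 / 1462.1 ≈ 13.58 °C

T_f ≈ 13.6 °C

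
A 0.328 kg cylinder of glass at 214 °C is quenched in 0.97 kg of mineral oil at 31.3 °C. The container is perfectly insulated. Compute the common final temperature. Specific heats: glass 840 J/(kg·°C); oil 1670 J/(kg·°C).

T_f ≈ 57.9 °C

Setting the total heat transfer to zero:
0.328×840×(T − 214) + 0.97×1670×(T − 31.3) = 0
(275.52 + 1619.9) T = 275.52×214 + 1619.9×31.3
T ≈ 57.86 °C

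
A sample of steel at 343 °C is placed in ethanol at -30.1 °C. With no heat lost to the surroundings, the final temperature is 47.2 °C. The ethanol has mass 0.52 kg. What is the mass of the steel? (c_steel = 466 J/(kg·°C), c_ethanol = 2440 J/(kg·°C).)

m ≈ 0.712 kg

Energy conservation, ΣQ = 0:
m·466·(47.2 − 343) + 0.52·2440·(47.2 − (-30.1)) = 0
-137843 m = -98078
m = -98078/-137843 ≈ 0.7115 kg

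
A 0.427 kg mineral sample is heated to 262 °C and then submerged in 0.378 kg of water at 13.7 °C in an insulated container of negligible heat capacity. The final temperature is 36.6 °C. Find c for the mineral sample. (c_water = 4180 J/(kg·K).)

m_s c (T_s − T_f) = m_water c_water (T_f − T_0):
0.427×c×(262 − 36.6) = 0.378×4180×(36.6 − 13.7)
96.25 c = 36183  ⇒  c ≈ 375.9 J/(kg·K)

c ≈ 376 J/(kg·K)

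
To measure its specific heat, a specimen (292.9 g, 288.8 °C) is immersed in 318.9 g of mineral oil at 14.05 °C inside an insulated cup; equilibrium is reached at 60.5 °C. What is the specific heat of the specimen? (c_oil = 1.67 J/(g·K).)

Heat lost by the specimen = heat gained by the oil:
292.9·c·(288.8 − 60.5) = 318.9·1.67·(60.5 − 14.05)
66869 c = 24738  ⇒  c ≈ 0.3699 J/(g·K)

c ≈ 0.37 J/(g·K)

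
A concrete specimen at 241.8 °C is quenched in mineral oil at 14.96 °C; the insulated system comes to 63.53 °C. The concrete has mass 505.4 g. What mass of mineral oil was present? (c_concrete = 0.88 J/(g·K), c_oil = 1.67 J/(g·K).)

m ≈ 977 g

Let T be the final temperature. ΣQ_i = 0:
505.4·0.88·(63.53 − 241.8) + m·1.67·(63.53 − 14.96) = 0
81.11 m = 79286
m = 79286/81.11 ≈ 977.5 g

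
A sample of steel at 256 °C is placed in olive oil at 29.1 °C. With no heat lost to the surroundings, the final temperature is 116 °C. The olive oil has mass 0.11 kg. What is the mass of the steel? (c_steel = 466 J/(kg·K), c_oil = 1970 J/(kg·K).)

m ≈ 0.289 kg

Let T be the final temperature. ΣQ_i = 0:
m×466×(116 − 256) + 0.11×1970×(116 − 29.1) = 0
-65240 m = -18831
m = -18831/-65240 ≈ 0.2886 kg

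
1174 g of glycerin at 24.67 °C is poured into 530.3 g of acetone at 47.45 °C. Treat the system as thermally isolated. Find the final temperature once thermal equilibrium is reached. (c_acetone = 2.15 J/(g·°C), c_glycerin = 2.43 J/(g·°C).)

Heat lost by the acetone equals heat gained by the glycerin:
530.3×2.15×(47.45 − T) = 1174×2.43×(T − 24.67)
1140.1(47.45 − T) = 2852.8(T − 24.67)
3993 T = 124479  ⇒  T ≈ 31.17 °C

T_f ≈ 31.2 °C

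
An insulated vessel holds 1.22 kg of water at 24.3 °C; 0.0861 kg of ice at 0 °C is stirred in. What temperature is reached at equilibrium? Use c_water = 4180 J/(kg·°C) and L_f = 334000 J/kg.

T_f ≈ 17.4 °C

Heat gained plus heat lost sum to zero:
melt ice: 0.0861·334000 = 28757
  meltwater 0→T: 0.0861·4180·T = 359.9 T
  water cools: 1.22·4180·(T − 24.3) = 5099.6(T − 24.3)
5459.5 T = 123920 − 28757 = 95163
T ≈ 17.43 °C (positive, so assuming full melt was valid).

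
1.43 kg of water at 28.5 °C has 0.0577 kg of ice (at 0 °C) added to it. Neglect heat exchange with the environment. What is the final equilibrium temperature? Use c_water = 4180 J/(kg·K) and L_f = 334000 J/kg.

T_f ≈ 24.3 °C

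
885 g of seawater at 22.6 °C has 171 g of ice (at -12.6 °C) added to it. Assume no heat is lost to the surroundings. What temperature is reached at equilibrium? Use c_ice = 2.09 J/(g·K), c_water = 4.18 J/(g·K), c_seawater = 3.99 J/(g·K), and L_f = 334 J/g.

T_f ≈ 4.3 °C

Sum of m c ΔT and latent-heat terms is zero:
ice -12.6→0 °C: 171×2.09×12.6 = 4503.1; fusion: m_ice L_f = 171×334 = 57114; warm the meltwater: 714.78 T; seawater: 3531.2(T − 22.6)
4245.9 T = 79804 − 61617 = 18187
T ≈ 4.28 °C (positive, so assuming full melt was valid).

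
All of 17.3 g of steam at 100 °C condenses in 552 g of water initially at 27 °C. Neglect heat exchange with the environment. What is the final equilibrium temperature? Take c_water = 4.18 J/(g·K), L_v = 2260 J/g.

Energy conservation, ΣQ = 0:
condense steam: −17.3×2260 = −39098; condensed water 100 °C→T: 72.31(T − 100); original water: 2307.4(T − 27)
2379.7 T = 39098 + 7231.4 + 62299 = 108628
T ≈ 45.65 °C, under the boiling point, so the assumption holds.

T_f ≈ 45.6 °C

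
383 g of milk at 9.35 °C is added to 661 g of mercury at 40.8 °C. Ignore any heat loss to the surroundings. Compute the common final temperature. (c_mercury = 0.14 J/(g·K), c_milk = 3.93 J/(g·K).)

T_f ≈ 11.2 °C

Net heat exchanged in the isolated system is zero:
661*0.14*(T − 40.8) + 383*3.93*(T − 9.35) = 0
92.54(T − 40.8) + 1505.2(T − 9.35) = 0
(92.54 + 1505.2) T = 92.54*40.8 + 1505.2*9.35
T ≈ 11.17 °C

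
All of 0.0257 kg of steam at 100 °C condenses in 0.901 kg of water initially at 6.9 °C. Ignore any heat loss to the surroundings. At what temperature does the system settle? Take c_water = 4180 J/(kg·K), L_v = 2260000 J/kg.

Taking heat into each body as positive, Σ m c ΔT = 0:
condense steam: −0.0257·2260000 = −58082
  condensate cools 100→T: 0.0257·4180·(T − 100) = 107.43(T − 100)
  original water: 3766.2(T − 6.9)
3873.6 T = 58082 + 10743 + 25987 = 94811
T ≈ 24.48 °C, under the boiling point, so the assumption holds.

T_f ≈ 24.5 °C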